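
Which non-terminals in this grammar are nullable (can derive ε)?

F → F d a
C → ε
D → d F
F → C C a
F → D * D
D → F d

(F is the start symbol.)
A non-terminal is nullable if it can derive ε (the empty string): either it has an ε-production, or it has a production whose right-hand side consists entirely of nullable non-terminals.

ε-productions: C → ε
So C is immediately nullable.
No further non-terminal can be added: every production for the remaining non-terminals contains a terminal or a non-nullable non-terminal.
Nullable = { 'C' }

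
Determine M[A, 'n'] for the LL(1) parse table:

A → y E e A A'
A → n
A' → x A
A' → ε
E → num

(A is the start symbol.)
To find M[A, 'n'], we find productions for A where 'n' is in the predict set (PREDICT(N → α) = (FIRST(α) \ {ε}) ∪ (FOLLOW(N) if α ⇒* ε)).

A → y E e A A': PREDICT = { 'y' }
A → n: PREDICT = { 'n' }
  'n' is in predict set, so this production goes in M[A, 'n']

M[A, 'n'] = A → n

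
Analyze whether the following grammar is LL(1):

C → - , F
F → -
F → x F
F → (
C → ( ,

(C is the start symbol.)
For C:
  PREDICT(C → '-' ',' F) = { '-' }
  PREDICT(C → '(' ',') = { '(' }
For F:
  PREDICT(F → '-') = { '-' }
  PREDICT(F → x F) = { 'x' }
  PREDICT(F → '(') = { '(' }

All predict sets are disjoint. The grammar IS LL(1).

Answer: Yes, the grammar is LL(1).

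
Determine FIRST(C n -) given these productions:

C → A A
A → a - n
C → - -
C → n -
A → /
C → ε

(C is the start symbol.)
{ '-', '/', 'a', 'n' }

FIRST sets of the non-terminals involved (from the grammar, by fixed-point iteration):
  FIRST(C) = { '-', '/', 'a', 'n', ε }

To compute FIRST(C n -), process the symbols left to right:
Symbol C is a non-terminal. Add FIRST(C) \ {ε} = { '-', '/', 'a', 'n' }
C is nullable (ε ∈ FIRST(C)), continue to the next symbol.
Symbol n is a terminal. Add 'n' and stop.
FIRST(C n -) = { '-', '/', 'a', 'n' }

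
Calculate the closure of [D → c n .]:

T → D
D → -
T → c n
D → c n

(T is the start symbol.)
{ [D → c n .] }

To compute CLOSURE, for each item [A → α.Bβ] where B is a non-terminal, add [B → .γ] for all productions B → γ; repeat for the newly added items until nothing changes.

Start with: [D → c n .]
The dot is at the end, so nothing is added.

CLOSURE = { [D → c n .] }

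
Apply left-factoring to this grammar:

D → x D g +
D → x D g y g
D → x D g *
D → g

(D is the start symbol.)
D → x D g D'
D' → +
D' → y g
D' → *
D → g

Left-factoring transforms A → αβ₁ | αβ₂ into A → αA' and A' → β₁ | β₂
(α is the longest common prefix among the alternatives). Repeat until
no nonterminal has two alternatives with a common prefix.

Round 1: D has alternatives sharing prefix 'x D g'. Introduce D': D → x D g D'
  Add: D' → +
  Add: D' → y g
  Add: D' → *

No remaining common prefixes — done.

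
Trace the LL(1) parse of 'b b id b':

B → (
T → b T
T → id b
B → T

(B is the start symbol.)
LL(1) parsing maintains a stack (initially the start symbol over $) and the input. At each step: if the stack top is a terminal, match it against the current input token; if it is a non-terminal N, replace it with the RHS of M[N, lookahead] (the unique production whose predict set contains the lookahead).

Stack is shown with the top on the left.

Stack   Input       Action
--------------------------
B $     b b id b $  output B → T
T $     b b id b $  output T → b T
b T $   b b id b $  match 'b'
T $     b id b $    output T → b T
b T $   b id b $    match 'b'
T $     id b $      output T → id b
id b $  id b $      match 'id'
b $     b $         match 'b'
$       $           accept

The string is accepted.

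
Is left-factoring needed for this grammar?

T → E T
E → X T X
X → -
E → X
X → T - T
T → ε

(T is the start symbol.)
Left-factoring is needed when two productions for the same non-terminal
share a common prefix on the right-hand side.

Productions for T:
  T → E T
  T → ε
Productions for E:
  E → X T X
  E → X
Productions for X:
  X → -
  X → T - T

Found common prefix 'X' in productions for E

Answer: Yes, E has productions with common prefix 'X'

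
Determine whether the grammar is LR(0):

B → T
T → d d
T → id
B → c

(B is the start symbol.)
Augment with B' → B and build the canonical LR(0) collection (I0 = CLOSURE({[B' → . B]}), then GOTO on every symbol after a dot until no new states appear). It has 7 states:
  I0: { [B → . T], [B → . c], [B' → . B], [T → . d d], [T → . id] }  — shift
  I1: { [B' → B .] }  — accept
  I2: { [B → T .] }  — reduce
  I3: { [B → c .] }  — reduce
  I4: { [T → d . d] }  — shift
  I5: { [T → id .] }  — reduce
  I6: { [T → d d .] }  — reduce

Every state is either a pure shift/goto state or contains exactly one complete item and nothing to shift — no conflicts. The grammar is LR(0).

Answer: Yes, the grammar is LR(0)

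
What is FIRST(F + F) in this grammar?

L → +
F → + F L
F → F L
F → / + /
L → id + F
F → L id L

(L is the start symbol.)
{ '+', '/', 'id' }

FIRST sets of the non-terminals involved (from the grammar, by fixed-point iteration):
  FIRST(F) = { '+', '/', 'id' }

To compute FIRST(F + F), process the symbols left to right:
Symbol F is a non-terminal. Add FIRST(F) \ {ε} = { '+', '/', 'id' }
F is not nullable (ε ∉ FIRST(F)), so stop here.
FIRST(F + F) = { '+', '/', 'id' }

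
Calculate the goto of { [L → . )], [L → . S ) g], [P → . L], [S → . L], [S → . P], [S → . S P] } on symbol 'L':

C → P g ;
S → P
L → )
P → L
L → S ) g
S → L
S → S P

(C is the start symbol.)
{ [P → L .], [S → L .] }

GOTO(I, 'L') = CLOSURE({ [A → αX.β] : [A → α.Xβ] ∈ I, X = 'L' })

Items with dot before 'L', with the dot advanced:
  [P → . L] → [P → L .]
  [S → . L] → [S → L .]
Closure adds nothing (no advanced item has the dot before a non-terminal).

GOTO = { [P → L .], [S → L .] }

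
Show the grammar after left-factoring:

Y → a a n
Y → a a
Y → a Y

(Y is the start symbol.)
Left-factoring transforms A → αβ₁ | αβ₂ into A → αA' and A' → β₁ | β₂
(α is the longest common prefix among the alternatives). Repeat until
no nonterminal has two alternatives with a common prefix.

Round 1: Y has alternatives sharing prefix 'a'. Introduce Y': Y → a Y'
  Add: Y' → a n
  Add: Y' → a
  Add: Y' → Y

Round 2: Y' has alternatives sharing prefix 'a'. Introduce Y'': Y' → a Y''
  Add: Y'' → n
  Add: Y'' → ε

No remaining common prefixes — done.

Resulting grammar:
Y → a Y'
Y' → a Y''
Y'' → n
Y'' → ε
Y' → Y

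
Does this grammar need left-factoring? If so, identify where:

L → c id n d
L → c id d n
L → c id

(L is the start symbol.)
Left-factoring is needed when two productions for the same non-terminal
share a common prefix on the right-hand side.

Productions for L:
  L → c id n d
  L → c id d n
  L → c id

Found common prefix 'c id' in productions for L

Answer: Yes, L has productions with common prefix 'c id'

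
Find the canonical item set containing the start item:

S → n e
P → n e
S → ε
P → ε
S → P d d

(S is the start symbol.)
{ [P → . n e], [P → .], [S → . P d d], [S → . n e], [S → .], [S' → . S] }

First, augment the grammar with S' → S
I₀ = CLOSURE({ [S' → . S] }):
  [S' → . S] has the dot before S: add [S → . n e], [S → .], [S → . P d d]
  [S → . P d d] has the dot before P: add [P → . n e], [P → .]
No further items can be added.

I₀ = { [P → . n e], [P → .], [S → . P d d], [S → . n e], [S → .], [S' → . S] }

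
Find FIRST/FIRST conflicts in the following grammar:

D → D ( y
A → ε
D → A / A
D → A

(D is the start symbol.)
FIRST sets of the non-terminals at (or reachable through a nullable prefix from) the front of some alternative:
  FIRST(D) = { '(', '/', ε }
  FIRST(A) = { ε }

Productions for D:
  D → D ( y: FIRST = { '(', '/' }
  D → A / A: FIRST = { '/' }
  D → A: FIRST = { ε }
A has only one production, so no FIRST/FIRST conflict is possible there.

Conflict for D: D → D ( y and D → A / A
  Overlap: { '/' }

Answer: Yes. D → D '(' y / D → A '/' A on { '/' }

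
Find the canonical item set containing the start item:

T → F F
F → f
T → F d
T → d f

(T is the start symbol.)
{ [F → . f], [T → . F F], [T → . F d], [T → . d f], [T' → . T] }

First, augment the grammar with T' → T
I₀ = CLOSURE({ [T' → . T] }):
  [T' → . T] has the dot before T: add [T → . F F], [T → . F d], [T → . d f]
  [T → . F F] has the dot before F: add [F → . f]
No further items can be added.

I₀ = { [F → . f], [T → . F F], [T → . F d], [T → . d f], [T' → . T] }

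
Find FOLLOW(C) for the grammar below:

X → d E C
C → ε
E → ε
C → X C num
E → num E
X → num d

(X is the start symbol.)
{ $, 'd', 'num' }

To compute FOLLOW(C), find every occurrence of C on a right-hand side N → α C β: add FIRST(β) \ {ε}, and if β is empty or nullable also add FOLLOW(N). Iterate to a fixed point.

In X → d E C: C is at the end, add FOLLOW(X)
In C → X C num: C is followed by num, add FIRST(num) \ {ε} = { 'num' }

The FOLLOW sets referred to above (computed the same way, to a fixed point):
  FOLLOW(X) = { $, 'd', 'num' }

Taking the union: FOLLOW(C) = { $, 'd', 'num' }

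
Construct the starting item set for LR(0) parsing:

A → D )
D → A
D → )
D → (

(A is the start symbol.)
First, augment the grammar with A' → A
I₀ = CLOSURE({ [A' → . A] }):
  [A' → . A] has the dot before A: add [A → . D )]
  [A → . D )] has the dot before D: add [D → . A], [D → . )], [D → . (]
No further items can be added.

I₀ = { [A → . D )], [A' → . A], [D → . (], [D → . )], [D → . A] }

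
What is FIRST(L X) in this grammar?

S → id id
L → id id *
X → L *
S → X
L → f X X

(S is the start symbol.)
{ 'f', 'id' }

FIRST sets of the non-terminals involved (from the grammar, by fixed-point iteration):
  FIRST(L) = { 'f', 'id' }

To compute FIRST(L X), process the symbols left to right:
Symbol L is a non-terminal. Add FIRST(L) \ {ε} = { 'f', 'id' }
L is not nullable (ε ∉ FIRST(L)), so stop here.
FIRST(L X) = { 'f', 'id' }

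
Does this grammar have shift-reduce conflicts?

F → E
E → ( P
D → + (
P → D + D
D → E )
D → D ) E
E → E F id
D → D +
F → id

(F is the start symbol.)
Yes — I2: [F → E .] vs [E → . ( P]; I13: [D → D + .] vs [D → . + (]; I14: [P → D + D .] vs [D → D . ) E]; I16: [D → D ) E .] vs [E → . ( P]

A shift-reduce conflict occurs when an LR(0) state has both:
  - a complete (reduce) item [A → α .] (dot at the end), and
  - a shift item [B → β . c γ] (dot before a terminal).

Augment with F' → F and build the canonical LR(0) collection (I0 = CLOSURE({[F' → . F]}), then GOTO on every symbol after a dot until no new states appear). It has 18 states:
  I0: { [E → . ( P], [E → . E F id], [F → . E], [F → . id], [F' → . F] }  — shift
  I1: { [D → . + (], [D → . D ) E], [D → . D +], [D → . E )], [E → ( . P], [E → . ( P], [E → . E F id], [P → . D + D] }  — shift
  I2: { [E → . ( P], [E → . E F id], [E → E . F id], [F → . E], [F → . id], [F → E .] }  — shift, reduce
  I3: { [F' → F .] }  — accept
  I4: { [F → id .] }  — reduce
  I5: { [E → E F . id] }  — shift
  I6: { [E → E F id .] }  — reduce
  I7: { [D → + . (] }  — shift
  I8: { [D → D . ) E], [D → D . +], [P → D . + D] }  — shift
  I9: { [D → E . )], [E → . ( P], [E → . E F id], [E → E . F id], [F → . E], [F → . id] }  — shift
  I10: { [E → ( P .] }  — reduce
  I11: { [D → E ) .] }  — reduce
  I12: { [D → D ) . E], [E → . ( P], [E → . E F id] }  — shift
  I13: { [D → . + (], [D → . D ) E], [D → . D +], [D → . E )], [D → D + .], [E → . ( P], [E → . E F id], [P → D + . D] }  — shift, reduce
  I14: { [D → D . ) E], [D → D . +], [P → D + D .] }  — shift, reduce
  I15: { [D → D + .] }  — reduce
  I16: { [D → D ) E .], [E → . ( P], [E → . E F id], [E → E . F id], [F → . E], [F → . id] }  — shift, reduce
  I17: { [D → + ( .] }  — reduce

I2 contains reduce item [F → E .] and shift items [E → . ( P], [F → . id] — shift-reduce conflict.
I13 contains reduce item [D → D + .] and shift items [D → . + (], [E → . ( P] — shift-reduce conflict.
I14 contains reduce item [P → D + D .] and shift items [D → D . ) E], [D → D . +] — shift-reduce conflict.
I16 contains reduce item [D → D ) E .] and shift items [E → . ( P], [F → . id] — shift-reduce conflict.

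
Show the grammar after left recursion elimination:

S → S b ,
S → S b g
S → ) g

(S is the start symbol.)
S → ) g S'
S' → b , S'
S' → b g S'
S' → ε

S is directly left-recursive. The standard transformation for
  A → A α₁ | ... | A α_m | β₁ | ... | β_n
is
  A  → β₁ A' | ... | β_n A'
  A' → α₁ A' | ... | α_m A' | ε

S → ) g becomes S → ) g S'
S → S b , becomes S' → b , S'
S → S b g becomes S' → b g S'
Add S' → ε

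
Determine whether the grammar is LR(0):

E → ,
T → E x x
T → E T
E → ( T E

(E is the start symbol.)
Augment with E' → E and build the canonical LR(0) collection (I0 = CLOSURE({[E' → . E]}), then GOTO on every symbol after a dot until no new states appear). It has 10 states:
  I0: { [E → . ( T E], [E → . ,], [E' → . E] }  — shift
  I1: { [E → ( . T E], [E → . ( T E], [E → . ,], [T → . E T], [T → . E x x] }  — shift
  I2: { [E → , .] }  — reduce
  I3: { [E' → E .] }  — accept
  I4: { [E → . ( T E], [E → . ,], [T → . E T], [T → . E x x], [T → E . T], [T → E . x x] }  — shift
  I5: { [E → ( T . E], [E → . ( T E], [E → . ,] }  — shift
  I6: { [E → ( T E .] }  — reduce
  I7: { [T → E T .] }  — reduce
  I8: { [T → E x . x] }  — shift
  I9: { [T → E x x .] }  — reduce

Every state is either a pure shift/goto state or contains exactly one complete item and nothing to shift — no conflicts. The grammar is LR(0).

Answer: Yes, the grammar is LR(0)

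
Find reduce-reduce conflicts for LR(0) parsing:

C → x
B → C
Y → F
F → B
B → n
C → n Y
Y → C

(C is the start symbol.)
Yes — I5: [B → C .] vs [Y → C .]

A reduce-reduce conflict occurs when an LR(0) state has two complete items [A → α .] and [B → β .] — both call for a reduction, and with no lookahead the parser cannot choose between them.

Augment with C' → C and build the canonical LR(0) collection (I0 = CLOSURE({[C' → . C]}), then GOTO on every symbol after a dot until no new states appear). It has 9 states:
  I0: { [C → . n Y], [C → . x], [C' → . C] }  — shift
  I1: { [C' → C .] }  — accept
  I2: { [B → . C], [B → . n], [C → . n Y], [C → . x], [C → n . Y], [F → . B], [Y → . C], [Y → . F] }  — shift
  I3: { [C → x .] }  — reduce
  I4: { [F → B .] }  — reduce
  I5: { [B → C .], [Y → C .] }  — 2 reduces
  I6: { [Y → F .] }  — reduce
  I7: { [C → n Y .] }  — reduce
  I8: { [B → . C], [B → . n], [B → n .], [C → . n Y], [C → . x], [C → n . Y], [F → . B], [Y → . C], [Y → . F] }  — shift, reduce

I5 contains complete items [B → C .], [Y → C .] — reduce-reduce conflict.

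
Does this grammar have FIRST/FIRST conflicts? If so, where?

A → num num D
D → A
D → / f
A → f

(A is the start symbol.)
FIRST sets of the non-terminals at (or reachable through a nullable prefix from) the front of some alternative:
  FIRST(A) = { 'f', 'num' }

Productions for A:
  A → num num D: FIRST = { 'num' }
  A → f: FIRST = { 'f' }
Productions for D:
  D → A: FIRST = { 'f', 'num' }
  D → / f: FIRST = { '/' }

All alternatives of each non-terminal have pairwise disjoint FIRST sets.

Answer: No FIRST/FIRST conflicts.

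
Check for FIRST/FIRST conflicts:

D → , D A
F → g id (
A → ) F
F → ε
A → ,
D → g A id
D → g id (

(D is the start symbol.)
A FIRST/FIRST conflict occurs when two productions N → α and N → β for the same non-terminal have FIRST(α) ∩ FIRST(β) ≠ ∅ (with ε ∈ FIRST of a nullable right-hand side, so two nullable alternatives also conflict).

Productions for D:
  D → , D A: FIRST = { ',' }
  D → g A id: FIRST = { 'g' }
  D → g id (: FIRST = { 'g' }
Productions for F:
  F → g id (: FIRST = { 'g' }
  F → ε: FIRST = { ε }
Productions for A:
  A → ) F: FIRST = { ')' }
  A → ,: FIRST = { ',' }

Conflict for D: D → g A id and D → g id (
  Overlap: { 'g' }

Answer: Yes. D → g A id / D → g id '(' on { 'g' }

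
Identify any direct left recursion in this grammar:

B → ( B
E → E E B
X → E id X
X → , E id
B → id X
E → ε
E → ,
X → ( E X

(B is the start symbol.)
Direct left recursion occurs when N → N α for some non-terminal N (the right-hand side begins with the left-hand side itself).

B → ( B: starts with '('
E → E E B: LEFT RECURSIVE (starts with E)
X → E id X: starts with E
X → , E id: starts with ','
B → id X: starts with id
E → ε: starts with ε
E → ,: starts with ','
X → ( E X: starts with '('

The grammar has direct left recursion on: E.

Answer: Yes, E is left-recursive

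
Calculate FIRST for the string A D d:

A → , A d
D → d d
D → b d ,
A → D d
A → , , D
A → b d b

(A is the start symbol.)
FIRST sets of the non-terminals involved (from the grammar, by fixed-point iteration):
  FIRST(A) = { ',', 'b', 'd' }

To compute FIRST(A D d), process the symbols left to right:
Symbol A is a non-terminal. Add FIRST(A) \ {ε} = { ',', 'b', 'd' }
A is not nullable (ε ∉ FIRST(A)), so stop here.
FIRST(A D d) = { ',', 'b', 'd' }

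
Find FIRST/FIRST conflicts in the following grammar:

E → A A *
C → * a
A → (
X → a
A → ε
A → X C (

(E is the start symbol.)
FIRST sets of the non-terminals at (or reachable through a nullable prefix from) the front of some alternative:
  FIRST(X) = { 'a' }

Productions for A:
  A → (: FIRST = { '(' }
  A → ε: FIRST = { ε }
  A → X C (: FIRST = { 'a' }
E, C, X have only one production, so no FIRST/FIRST conflict is possible there.

All alternatives of each non-terminal have pairwise disjoint FIRST sets.

Answer: No FIRST/FIRST conflicts.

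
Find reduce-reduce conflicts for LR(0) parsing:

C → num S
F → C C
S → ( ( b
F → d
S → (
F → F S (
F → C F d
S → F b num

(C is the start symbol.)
A reduce-reduce conflict occurs when an LR(0) state has two complete items [A → α .] and [B → β .] — both call for a reduction, and with no lookahead the parser cannot choose between them.

Augment with C' → C and build the canonical LR(0) collection (I0 = CLOSURE({[C' → . C]}), then GOTO on every symbol after a dot until no new states appear). It has 17 states:
  I0: { [C → . num S], [C' → . C] }  — shift
  I1: { [C' → C .] }  — accept
  I2: { [C → . num S], [C → num . S], [F → . C C], [F → . C F d], [F → . F S (], [F → . d], [S → . ( ( b], [S → . (], [S → . F b num] }  — shift
  I3: { [S → ( . ( b], [S → ( .] }  — shift, reduce
  I4: { [C → . num S], [F → . C C], [F → . C F d], [F → . F S (], [F → . d], [F → C . C], [F → C . F d] }  — shift
  I5: { [C → . num S], [F → . C C], [F → . C F d], [F → . F S (], [F → . d], [F → F . S (], [S → . ( ( b], [S → . (], [S → . F b num], [S → F . b num] }  — shift
  I6: { [C → num S .] }  — reduce
  I7: { [F → d .] }  — reduce
  I8: { [F → F S . (] }  — shift
  I9: { [S → F b . num] }  — shift
  I10: { [S → F b num .] }  — reduce
  I11: { [F → F S ( .] }  — reduce
  I12: { [C → . num S], [F → . C C], [F → . C F d], [F → . F S (], [F → . d], [F → C . C], [F → C . F d], [F → C C .] }  — shift, reduce
  I13: { [C → . num S], [F → . C C], [F → . C F d], [F → . F S (], [F → . d], [F → C F . d], [F → F . S (], [S → . ( ( b], [S → . (], [S → . F b num] }  — shift
  I14: { [F → C F d .], [F → d .] }  — 2 reduces
  I15: { [S → ( ( . b] }  — shift
  I16: { [S → ( ( b .] }  — reduce

I14 contains complete items [F → C F d .], [F → d .] — reduce-reduce conflict.

Answer: Yes — I14: [F → C F d .] vs [F → d .]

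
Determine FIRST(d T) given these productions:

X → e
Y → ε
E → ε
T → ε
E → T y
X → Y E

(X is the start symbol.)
{ 'd' }

To compute FIRST(d T), process the symbols left to right:
Symbol d is a terminal. Add 'd' and stop.
FIRST(d T) = { 'd' }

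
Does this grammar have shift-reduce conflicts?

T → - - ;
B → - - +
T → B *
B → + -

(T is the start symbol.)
No shift-reduce conflicts

A shift-reduce conflict occurs when an LR(0) state has both:
  - a complete (reduce) item [A → α .] (dot at the end), and
  - a shift item [B → β . c γ] (dot before a terminal).

Augment with T' → T and build the canonical LR(0) collection (I0 = CLOSURE({[T' → . T]}), then GOTO on every symbol after a dot until no new states appear). It has 10 states:
  I0: { [B → . + -], [B → . - - +], [T → . - - ;], [T → . B *], [T' → . T] }  — shift
  I1: { [B → + . -] }  — shift
  I2: { [B → - . - +], [T → - . - ;] }  — shift
  I3: { [T → B . *] }  — shift
  I4: { [T' → T .] }  — accept
  I5: { [T → B * .] }  — reduce
  I6: { [B → - - . +], [T → - - . ;] }  — shift
  I7: { [B → - - + .] }  — reduce
  I8: { [T → - - ; .] }  — reduce
  I9: { [B → + - .] }  — reduce

No state contains both a complete item and a shift item.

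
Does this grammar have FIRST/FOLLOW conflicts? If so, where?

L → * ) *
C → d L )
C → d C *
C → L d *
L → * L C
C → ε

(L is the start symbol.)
A FIRST/FOLLOW conflict occurs when a non-terminal N has a nullable alternative N → β (β ⇒* ε) and another alternative N → α with FIRST(α) ∩ FOLLOW(N) ≠ ∅: on such a lookahead the parser cannot decide between expanding α and letting N vanish via β.

Nullable non-terminals: C.
FIRST sets used below: FIRST(L) = { '*' }

C: nullable alternative(s) C → ε; FOLLOW(C) = { $, ')', '*', 'd' }
  C → d L ): FIRST \ {ε} = { 'd' } — overlaps FOLLOW(C) on { 'd' }: CONFLICT
  C → d C *: FIRST \ {ε} = { 'd' } — overlaps FOLLOW(C) on { 'd' }: CONFLICT
  C → L d *: FIRST \ {ε} = { '*' } — overlaps FOLLOW(C) on { '*' }: CONFLICT
  C → ε: FIRST \ {ε} = { } — this is the only nullable alternative, skip

L has no nullable alternative, so no FIRST/FOLLOW check is needed there.

So the grammar has 3 FIRST/FOLLOW conflicts (marked CONFLICT above).

Answer: Yes. C → d L ')' with FOLLOW(C) on { 'd' }; C → d C '*' with FOLLOW(C) on { 'd' }; C → L d '*' with FOLLOW(C) on { '*' }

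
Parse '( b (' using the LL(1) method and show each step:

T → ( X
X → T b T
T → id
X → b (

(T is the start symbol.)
LL(1) parsing maintains a stack (initially the start symbol over $) and the input. At each step: if the stack top is a terminal, match it against the current input token; if it is a non-terminal N, replace it with the RHS of M[N, lookahead] (the unique production whose predict set contains the lookahead).

Stack is shown with the top on the left.

Stack  Input    Action
----------------------
T $    ( b ( $  output T → ( X
( X $  ( b ( $  match '('
X $    b ( $    output X → b (
b ( $  b ( $    match 'b'
( $    ( $      match '('
$      $        accept

The string is accepted.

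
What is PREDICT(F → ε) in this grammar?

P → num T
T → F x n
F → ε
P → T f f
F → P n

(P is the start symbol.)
PREDICT(F → ε) = (FIRST(RHS) \ {ε}) ∪ (FOLLOW(F) if ε ∈ FIRST(RHS), i.e. RHS ⇒* ε)
The right-hand side is ε (FIRST(ε) = { ε }), so the predict set is FOLLOW(F) = { 'x' }
PREDICT(F → ε) = { 'x' }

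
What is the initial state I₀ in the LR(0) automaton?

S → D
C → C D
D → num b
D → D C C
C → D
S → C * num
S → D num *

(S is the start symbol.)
First, augment the grammar with S' → S
I₀ = CLOSURE({ [S' → . S] }):
  [S' → . S] has the dot before S: add [S → . D], [S → . C * num], [S → . D num *]
  [S → . D] has the dot before D: add [D → . num b], [D → . D C C]
  [S → . C * num] has the dot before C: add [C → . C D], [C → . D]
No further items can be added.

I₀ = { [C → . C D], [C → . D], [D → . D C C], [D → . num b], [S → . C * num], [S → . D num *], [S → . D], [S' → . S] }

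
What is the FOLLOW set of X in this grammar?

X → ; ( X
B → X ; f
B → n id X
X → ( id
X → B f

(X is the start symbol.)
To compute FOLLOW(X), find every occurrence of X on a right-hand side N → α X β: add FIRST(β) \ {ε}, and if β is empty or nullable also add FOLLOW(N). Iterate to a fixed point.

X is the start symbol, so $ ∈ FOLLOW(X).
In X → ; ( X: X is at the end; this adds FOLLOW(X) to itself — nothing new
In B → X ; f: X is followed by ';' f, add FIRST(';' f) \ {ε} = { ';' }
In B → n id X: X is at the end, add FOLLOW(B)

The FOLLOW sets referred to above (computed the same way, to a fixed point):
  FOLLOW(B) = { 'f' }

Taking the union: FOLLOW(X) = { $, ';', 'f' }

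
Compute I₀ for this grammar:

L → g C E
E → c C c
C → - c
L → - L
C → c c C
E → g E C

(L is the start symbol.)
First, augment the grammar with L' → L
I₀ = CLOSURE({ [L' → . L] }):
  [L' → . L] has the dot before L: add [L → . g C E], [L → . - L]
No further items can be added.

I₀ = { [L → . - L], [L → . g C E], [L' → . L] }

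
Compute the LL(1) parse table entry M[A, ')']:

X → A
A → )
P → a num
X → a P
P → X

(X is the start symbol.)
To find M[A, ')'], we find productions for A where ')' is in the predict set (PREDICT(N → α) = (FIRST(α) \ {ε}) ∪ (FOLLOW(N) if α ⇒* ε)).

A → ): PREDICT = { ')' }
  ')' is in predict set, so this production goes in M[A, ')']

M[A, ')'] = A → )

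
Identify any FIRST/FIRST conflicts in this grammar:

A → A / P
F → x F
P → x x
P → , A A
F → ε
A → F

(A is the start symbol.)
A FIRST/FIRST conflict occurs when two productions N → α and N → β for the same non-terminal have FIRST(α) ∩ FIRST(β) ≠ ∅ (with ε ∈ FIRST of a nullable right-hand side, so two nullable alternatives also conflict).

FIRST sets of the non-terminals at (or reachable through a nullable prefix from) the front of some alternative:
  FIRST(A) = { '/', 'x', ε }
  FIRST(F) = { 'x', ε }

Productions for A:
  A → A / P: FIRST = { '/', 'x' }
  A → F: FIRST = { 'x', ε }
Productions for F:
  F → x F: FIRST = { 'x' }
  F → ε: FIRST = { ε }
Productions for P:
  P → x x: FIRST = { 'x' }
  P → , A A: FIRST = { ',' }

Conflict for A: A → A / P and A → F
  Overlap: { 'x' }

Answer: Yes. A → A '/' P / A → F on { 'x' }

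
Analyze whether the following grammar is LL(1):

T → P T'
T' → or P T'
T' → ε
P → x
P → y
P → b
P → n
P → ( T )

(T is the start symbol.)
A grammar is LL(1) if for each non-terminal N with multiple productions, the predict sets of those productions are pairwise disjoint, where PREDICT(N → α) = (FIRST(α) \ {ε}) ∪ (FOLLOW(N) if α ⇒* ε).

Relevant sets:
  FOLLOW(T') = { $, ')' }

For T':
  PREDICT(T' → or P T') = { 'or' }
  PREDICT(T' → ε) = { $, ')' }
For P:
  PREDICT(P → x) = { 'x' }
  PREDICT(P → y) = { 'y' }
  PREDICT(P → b) = { 'b' }
  PREDICT(P → n) = { 'n' }
  PREDICT(P → '(' T ')') = { '(' }
T has a single production, so nothing to check there.

All predict sets are disjoint. The grammar IS LL(1).

Answer: Yes, the grammar is LL(1).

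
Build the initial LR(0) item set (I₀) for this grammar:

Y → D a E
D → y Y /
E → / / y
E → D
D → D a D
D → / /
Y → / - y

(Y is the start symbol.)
First, augment the grammar with Y' → Y
I₀ = CLOSURE({ [Y' → . Y] }):
  [Y' → . Y] has the dot before Y: add [Y → . D a E], [Y → . / - y]
  [Y → . D a E] has the dot before D: add [D → . y Y /], [D → . D a D], [D → . / /]
No further items can be added.

I₀ = { [D → . / /], [D → . D a D], [D → . y Y /], [Y → . / - y], [Y → . D a E], [Y' → . Y] }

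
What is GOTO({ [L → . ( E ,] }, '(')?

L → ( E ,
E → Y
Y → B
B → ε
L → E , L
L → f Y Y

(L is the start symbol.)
{ [B → .], [E → . Y], [L → ( . E ,], [Y → . B] }

GOTO(I, '(') = CLOSURE({ [A → αX.β] : [A → α.Xβ] ∈ I, X = '(' })

Items with dot before '(', with the dot advanced:
  [L → . ( E ,] → [L → ( . E ,]
Closure of the advanced items:
  [L → ( . E ,] has the dot before E: add [E → . Y]
  [E → . Y] has the dot before Y: add [Y → . B]
  [Y → . B] has the dot before B: add [B → .]

GOTO = { [B → .], [E → . Y], [L → ( . E ,], [Y → . B] }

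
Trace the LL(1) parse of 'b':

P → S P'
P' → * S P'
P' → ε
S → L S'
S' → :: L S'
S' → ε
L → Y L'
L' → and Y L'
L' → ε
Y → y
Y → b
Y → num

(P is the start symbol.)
LL(1) parsing maintains a stack (initially the start symbol over $) and the input. At each step: if the stack top is a terminal, match it against the current input token; if it is a non-terminal N, replace it with the RHS of M[N, lookahead] (the unique production whose predict set contains the lookahead).

Stack is shown with the top on the left.

Stack         Input  Action
---------------------------
P $           b $    output P → S P'
S P' $        b $    output S → L S'
L S' P' $     b $    output L → Y L'
Y L' S' P' $  b $    output Y → b
b L' S' P' $  b $    match 'b'
L' S' P' $    $      output L' → ε
S' P' $       $      output S' → ε
P' $          $      output P' → ε
$             $      accept

The string is accepted.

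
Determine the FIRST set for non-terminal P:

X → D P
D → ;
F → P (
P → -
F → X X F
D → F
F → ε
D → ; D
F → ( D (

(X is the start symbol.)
{ '-' }

From P → -:
  - '-' is a terminal: add '-' and stop

Collecting: FIRST(P) = { '-' }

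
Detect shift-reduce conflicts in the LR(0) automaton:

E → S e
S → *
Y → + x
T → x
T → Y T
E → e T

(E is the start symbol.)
No shift-reduce conflicts

Augment with E' → E and build the canonical LR(0) collection (I0 = CLOSURE({[E' → . E]}), then GOTO on every symbol after a dot until no new states appear). It has 12 states:
  I0: { [E → . S e], [E → . e T], [E' → . E], [S → . *] }  — shift
  I1: { [S → * .] }  — reduce
  I2: { [E' → E .] }  — accept
  I3: { [E → S . e] }  — shift
  I4: { [E → e . T], [T → . Y T], [T → . x], [Y → . + x] }  — shift
  I5: { [Y → + . x] }  — shift
  I6: { [E → e T .] }  — reduce
  I7: { [T → . Y T], [T → . x], [T → Y . T], [Y → . + x] }  — shift
  I8: { [T → x .] }  — reduce
  I9: { [T → Y T .] }  — reduce
  I10: { [Y → + x .] }  — reduce
  I11: { [E → S e .] }  — reduce

No state contains both a complete item and a shift item.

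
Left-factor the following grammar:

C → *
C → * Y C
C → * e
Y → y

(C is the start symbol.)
Left-factoring transforms A → αβ₁ | αβ₂ into A → αA' and A' → β₁ | β₂
(α is the longest common prefix among the alternatives). Repeat until
no nonterminal has two alternatives with a common prefix.

Round 1: C has alternatives sharing prefix '*'. Introduce C': C → * C'
  Add: C' → ε
  Add: C' → Y C
  Add: C' → e

No remaining common prefixes — done.

Resulting grammar:
C → * C'
C' → ε
C' → Y C
C' → e
Y → y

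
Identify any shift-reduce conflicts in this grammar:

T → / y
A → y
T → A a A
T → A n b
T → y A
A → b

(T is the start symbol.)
Yes — I5: [A → y .] vs [A → . b]

Augment with T' → T and build the canonical LR(0) collection (I0 = CLOSURE({[T' → . T]}), then GOTO on every symbol after a dot until no new states appear). It has 13 states:
  I0: { [A → . b], [A → . y], [T → . / y], [T → . A a A], [T → . A n b], [T → . y A], [T' → . T] }  — shift
  I1: { [T → / . y] }  — shift
  I2: { [T → A . a A], [T → A . n b] }  — shift
  I3: { [T' → T .] }  — accept
  I4: { [A → b .] }  — reduce
  I5: { [A → . b], [A → . y], [A → y .], [T → y . A] }  — shift, reduce
  I6: { [T → y A .] }  — reduce
  I7: { [A → y .] }  — reduce
  I8: { [A → . b], [A → . y], [T → A a . A] }  — shift
  I9: { [T → A n . b] }  — shift
  I10: { [T → A n b .] }  — reduce
  I11: { [T → A a A .] }  — reduce
  I12: { [T → / y .] }  — reduce

I5 contains reduce item [A → y .] and shift items [A → . b], [A → . y] — shift-reduce conflict.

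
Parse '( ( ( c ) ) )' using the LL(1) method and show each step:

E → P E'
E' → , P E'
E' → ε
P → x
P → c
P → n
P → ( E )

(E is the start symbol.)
Stack is shown with the top on the left.

Stack                  Input            Action
----------------------------------------------
E $                    ( ( ( c ) ) ) $  output E → P E'
P E' $                 ( ( ( c ) ) ) $  output P → ( E )
( E ) E' $             ( ( ( c ) ) ) $  match '('
E ) E' $               ( ( c ) ) ) $    output E → P E'
P E' ) E' $            ( ( c ) ) ) $    output P → ( E )
( E ) E' ) E' $        ( ( c ) ) ) $    match '('
E ) E' ) E' $          ( c ) ) ) $      output E → P E'
P E' ) E' ) E' $       ( c ) ) ) $      output P → ( E )
( E ) E' ) E' ) E' $   ( c ) ) ) $      match '('
E ) E' ) E' ) E' $     c ) ) ) $        output E → P E'
P E' ) E' ) E' ) E' $  c ) ) ) $        output P → c
c E' ) E' ) E' ) E' $  c ) ) ) $        match 'c'
E' ) E' ) E' ) E' $    ) ) ) $          output E' → ε
) E' ) E' ) E' $       ) ) ) $          match ')'
E' ) E' ) E' $         ) ) $            output E' → ε
) E' ) E' $            ) ) $            match ')'
E' ) E' $              ) $              output E' → ε
) E' $                 ) $              match ')'
E' $                   $                output E' → ε
$                      $                accept

The string is accepted.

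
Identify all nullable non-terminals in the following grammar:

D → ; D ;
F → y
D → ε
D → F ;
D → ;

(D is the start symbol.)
ε-productions: D → ε
So D is immediately nullable.
No further non-terminal can be added: every production for the remaining non-terminals contains a terminal or a non-nullable non-terminal.
Nullable = { 'D' }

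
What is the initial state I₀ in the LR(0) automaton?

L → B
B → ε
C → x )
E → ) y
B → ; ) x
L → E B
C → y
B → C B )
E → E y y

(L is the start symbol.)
First, augment the grammar with L' → L
I₀ = CLOSURE({ [L' → . L] }):
  [L' → . L] has the dot before L: add [L → . B], [L → . E B]
  [L → . B] has the dot before B: add [B → .], [B → . ; ) x], [B → . C B )]
  [L → . E B] has the dot before E: add [E → . ) y], [E → . E y y]
  [B → . C B )] has the dot before C: add [C → . x )], [C → . y]
No further items can be added.

I₀ = { [B → . ; ) x], [B → . C B )], [B → .], [C → . x )], [C → . y], [E → . ) y], [E → . E y y], [L → . B], [L → . E B], [L' → . L] }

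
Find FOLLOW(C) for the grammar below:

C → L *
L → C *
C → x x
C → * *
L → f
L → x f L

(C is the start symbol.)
{ $, '*' }

C is the start symbol, so $ ∈ FOLLOW(C).
In L → C *: C is followed by '*', add FIRST('*') \ {ε} = { '*' }

Taking the union: FOLLOW(C) = { $, '*' }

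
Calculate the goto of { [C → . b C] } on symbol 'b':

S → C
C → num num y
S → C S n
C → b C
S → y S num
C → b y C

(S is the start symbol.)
{ [C → . b C], [C → . b y C], [C → . num num y], [C → b . C] }

GOTO(I, 'b') = CLOSURE({ [A → αX.β] : [A → α.Xβ] ∈ I, X = 'b' })

Items with dot before 'b', with the dot advanced:
  [C → . b C] → [C → b . C]
Closure of the advanced items:
  [C → b . C] has the dot before C: add [C → . num num y], [C → . b C], [C → . b y C]

GOTO = { [C → . b C], [C → . b y C], [C → . num num y], [C → b . C] }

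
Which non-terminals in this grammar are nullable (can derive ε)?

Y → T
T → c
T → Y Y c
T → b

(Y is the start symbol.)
None

A non-terminal is nullable if it can derive ε (the empty string): either it has an ε-production, or it has a production whose right-hand side consists entirely of nullable non-terminals.

There are no ε-productions, so no non-terminal can derive ε.
No non-terminals are nullable.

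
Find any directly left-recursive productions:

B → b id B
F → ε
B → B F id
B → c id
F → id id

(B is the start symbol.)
Yes, B is left-recursive

Direct left recursion occurs when N → N α for some non-terminal N (the right-hand side begins with the left-hand side itself).

B → b id B: starts with b
F → ε: starts with ε
B → B F id: LEFT RECURSIVE (starts with B)
B → c id: starts with c
F → id id: starts with id

The grammar has direct left recursion on: B.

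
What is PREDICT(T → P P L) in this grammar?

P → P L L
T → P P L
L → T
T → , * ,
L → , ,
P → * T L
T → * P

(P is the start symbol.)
{ '*' }

PREDICT(T → P P L) = (FIRST(RHS) \ {ε}) ∪ (FOLLOW(T) if ε ∈ FIRST(RHS), i.e. RHS ⇒* ε)
FIRST(P) = { '*' }
FIRST(P P L) = { '*' }
ε ∉ FIRST(P P L), so FOLLOW(T) is not added.
PREDICT(T → P P L) = { '*' }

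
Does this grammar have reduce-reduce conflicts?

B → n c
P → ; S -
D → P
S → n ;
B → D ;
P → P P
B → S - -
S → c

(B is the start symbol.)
No reduce-reduce conflicts

A reduce-reduce conflict occurs when an LR(0) state has two complete items [A → α .] and [B → β .] — both call for a reduction, and with no lookahead the parser cannot choose between them.

Augment with B' → B and build the canonical LR(0) collection (I0 = CLOSURE({[B' → . B]}), then GOTO on every symbol after a dot until no new states appear). It has 17 states:
  I0: { [B → . D ;], [B → . S - -], [B → . n c], [B' → . B], [D → . P], [P → . ; S -], [P → . P P], [S → . c], [S → . n ;] }  — shift
  I1: { [P → ; . S -], [S → . c], [S → . n ;] }  — shift
  I2: { [B' → B .] }  — accept
  I3: { [B → D . ;] }  — shift
  I4: { [D → P .], [P → . ; S -], [P → . P P], [P → P . P] }  — shift, reduce
  I5: { [B → S . - -] }  — shift
  I6: { [S → c .] }  — reduce
  I7: { [B → n . c], [S → n . ;] }  — shift
  I8: { [S → n ; .] }  — reduce
  I9: { [B → n c .] }  — reduce
  I10: { [B → S - . -] }  — shift
  I11: { [B → S - - .] }  — reduce
  I12: { [P → . ; S -], [P → . P P], [P → P . P], [P → P P .] }  — shift, reduce
  I13: { [B → D ; .] }  — reduce
  I14: { [P → ; S . -] }  — shift
  I15: { [S → n . ;] }  — shift
  I16: { [P → ; S - .] }  — reduce

No state contains more than one complete item.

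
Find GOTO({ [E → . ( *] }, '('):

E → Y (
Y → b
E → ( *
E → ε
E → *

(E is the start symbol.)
GOTO(I, '(') = CLOSURE({ [A → αX.β] : [A → α.Xβ] ∈ I, X = '(' })

Items with dot before '(', with the dot advanced:
  [E → . ( *] → [E → ( . *]
Closure adds nothing (no advanced item has the dot before a non-terminal).

GOTO = { [E → ( . *] }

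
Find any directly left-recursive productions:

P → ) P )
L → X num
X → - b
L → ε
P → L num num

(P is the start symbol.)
No direct left recursion

P → ) P ): starts with ')'
L → X num: starts with X
X → - b: starts with '-'
L → ε: starts with ε
P → L num num: starts with L

No direct left recursion found.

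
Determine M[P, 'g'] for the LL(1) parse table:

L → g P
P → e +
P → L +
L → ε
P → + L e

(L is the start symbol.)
P → L +

To find M[P, 'g'], we find productions for P where 'g' is in the predict set (PREDICT(N → α) = (FIRST(α) \ {ε}) ∪ (FOLLOW(N) if α ⇒* ε)).

Relevant sets:
  FIRST(L) = { 'g', ε }

P → e +: PREDICT = { 'e' }
P → L +: PREDICT = { '+', 'g' }
  'g' is in predict set, so this production goes in M[P, 'g']
P → + L e: PREDICT = { '+' }

M[P, 'g'] = P → L +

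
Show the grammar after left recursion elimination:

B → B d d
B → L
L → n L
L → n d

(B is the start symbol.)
B → L B'
B' → d d B'
B' → ε
L → n L
L → n d

B is directly left-recursive. The standard transformation for
  A → A α₁ | ... | A α_m | β₁ | ... | β_n
is
  A  → β₁ A' | ... | β_n A'
  A' → α₁ A' | ... | α_m A' | ε

B → L becomes B → L B'
B → B d d becomes B' → d d B'
Add B' → ε

Productions for other non-terminals are unchanged:
  L → n L
  L → n d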